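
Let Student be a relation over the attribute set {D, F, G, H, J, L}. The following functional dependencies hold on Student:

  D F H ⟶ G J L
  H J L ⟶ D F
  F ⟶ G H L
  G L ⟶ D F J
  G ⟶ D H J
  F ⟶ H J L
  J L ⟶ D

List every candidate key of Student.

(F); (G, L); (H, J, L)

{F}⁺: F→GHL adds G, H, L; GL→DFJ adds D, J → {D, F, G, H, J, L}.
{G, L}⁺: GL→DFJ adds D, F, J; G→DHJ adds H → {D, F, G, H, J, L}.
{H, J, L}⁺: HJL→DF adds D, F; F→GHL adds G → {D, F, G, H, J, L}.
Any other superkey contains one of these as a subset, so there are no further candidate keys.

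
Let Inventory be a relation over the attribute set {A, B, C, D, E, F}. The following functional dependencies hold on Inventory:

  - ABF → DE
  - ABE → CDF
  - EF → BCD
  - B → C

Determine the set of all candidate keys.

{A, B, E}, {A, B, F}, {A, E, F}

Attribute A never appears on the right-hand side of any dependency, so A must belong to every candidate key.
{A}⁺ = {A}, which is not all of the schema, so we must add further attributes.
{A, B, E}⁺: ABE→CDF adds C, D, F → {A, B, C, D, E, F}. Minimal: {B, E}⁺ = {B, C, E}; {A, E}⁺ = {A, E}; {A, B}⁺ = {A, B, C} — none reach the full schema.
{A, B, F}⁺: ABF→DE adds D, E; ABE→CDF adds C → {A, B, C, D, E, F}. Minimal: {B, F}⁺ = {B, C, F}; {A, F}⁺ = {A, F}; {A, B}⁺ = {A, B, C} — none reach the full schema.
{A, E, F}⁺: EF→BCD adds B, C, D → {A, B, C, D, E, F}. Minimal: {E, F}⁺ = {B, C, D, E, F}; {A, F}⁺ = {A, F}; {A, E}⁺ = {A, E} — none reach the full schema.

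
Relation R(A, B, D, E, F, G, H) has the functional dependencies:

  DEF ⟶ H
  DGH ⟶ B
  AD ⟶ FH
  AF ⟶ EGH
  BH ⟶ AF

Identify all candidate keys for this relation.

{A, D}⁺: AD→FH adds F, H; AF→EGH adds E, G; DGH→B adds B → {A, B, D, E, F, G, H}. Minimal: {D}⁺ = {D}; {A}⁺ = {A} — none reach the full schema.
{B, D, H}⁺: BH→AF adds A, F; AF→EGH adds E, G → {A, B, D, E, F, G, H}. Minimal: {D, H}⁺ = {D, H}; {B, H}⁺ = {A, B, E, F, G, H}; {B, D}⁺ = {B, D} — none reach the full schema.
{D, G, H}⁺: DGH→B adds B; BH→AF adds A, F; AF→EGH adds E → {A, B, D, E, F, G, H}. Minimal: {G, H}⁺ = {G, H}; {D, H}⁺ = {D, H}; {D, G}⁺ = {D, G} — none reach the full schema.
{B, D, E, F}⁺: DEF→H adds H; BH→AF adds A; AF→EGH adds G → {A, B, D, E, F, G, H}. Minimal: {D, E, F}⁺ = {D, E, F, H}; {B, E, F}⁺ = {B, E, F}; {B, D, F}⁺ = {B, D, F}; … — none reach the full schema.
{D, E, F, G}⁺: DEF→H adds H; DGH→B adds B; BH→AF adds A → {A, B, D, E, F, G, H}. Minimal: {E, F, G}⁺ = {E, F, G}; {D, F, G}⁺ = {D, F, G}; {D, E, G}⁺ = {D, E, G}; … — none reach the full schema.
Any other superkey contains one of these as a subset, so there are no further candidate keys.

{A, D}, {B, D, H}, {D, G, H}, {B, D, E, F}, {D, E, F, G}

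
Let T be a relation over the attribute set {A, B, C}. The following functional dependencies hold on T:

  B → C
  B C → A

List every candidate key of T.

{B}

{B}⁺: B→C adds C; BC→A adds A → {A, B, C}.
No other minimal superkey exists.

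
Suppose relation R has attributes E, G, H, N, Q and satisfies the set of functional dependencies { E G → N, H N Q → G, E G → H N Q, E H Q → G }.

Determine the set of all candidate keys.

Attribute E never appears on the right-hand side of any dependency, so E must belong to every candidate key.
{E}⁺ = {E}, which is not all of the schema, so we must add further attributes.
{E, G}⁺: EG→N adds N; EG→HNQ adds H, Q → {E, G, H, N, Q}. Minimal: {G}⁺ = {G}; {E}⁺ = {E} — none reach the full schema.
{E, H, Q}⁺: EHQ→G adds G; EG→N adds N → {E, G, H, N, Q}. Minimal: {H, Q}⁺ = {H, Q}; {E, Q}⁺ = {E, Q}; {E, H}⁺ = {E, H} — none reach the full schema.

EG; EHQ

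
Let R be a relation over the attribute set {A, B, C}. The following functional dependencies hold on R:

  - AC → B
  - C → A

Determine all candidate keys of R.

{C}

Attribute C never appears on the right-hand side of any dependency, so C must belong to every candidate key.
{C}⁺ = {A, B, C}, which is all of the schema, so {C} is the only candidate key.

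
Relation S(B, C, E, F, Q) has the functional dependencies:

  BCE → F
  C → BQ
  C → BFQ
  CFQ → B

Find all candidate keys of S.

Attributes C, E never appear on any right-hand side, so every candidate key must contain {C, E}.
{C, E}⁺ = {B, C, E, F, Q}, which is all of the schema, so {C, E} is the only candidate key.

{C, E}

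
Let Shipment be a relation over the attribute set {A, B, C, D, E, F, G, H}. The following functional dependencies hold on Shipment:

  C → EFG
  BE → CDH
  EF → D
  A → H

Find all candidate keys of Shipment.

Attributes A, B never appear on any right-hand side, so every candidate key must contain {A, B}.
{A, B}⁺ = {A, B, H}, which is not all of the schema, so we must add further attributes.
{A, B, C}⁺: C→EFG adds E, F, G; BE→CDH adds D, H → {A, B, C, D, E, F, G, H}.
{A, B, E}⁺: BE→CDH adds C, D, H; C→EFG adds F, G → {A, B, C, D, E, F, G, H}.
Any other superkey contains one of these as a subset, so there are no further candidate keys.

{A, B, C}; {A, B, E}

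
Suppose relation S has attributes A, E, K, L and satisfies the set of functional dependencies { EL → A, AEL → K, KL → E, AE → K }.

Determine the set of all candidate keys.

{E, L}, {K, L}

Attribute L never appears on the right-hand side of any dependency, so L must belong to every candidate key.
{L}⁺ = {L}, which is not all of the schema, so we must add further attributes.
{E, L}⁺: EL→A adds A; AEL→K adds K → {A, E, K, L}. Minimal: {L}⁺ = {L}; {E}⁺ = {E} — none reach the full schema.
{K, L}⁺: KL→E adds E; EL→A adds A → {A, E, K, L}. Minimal: {L}⁺ = {L}; {K}⁺ = {K} — none reach the full schema.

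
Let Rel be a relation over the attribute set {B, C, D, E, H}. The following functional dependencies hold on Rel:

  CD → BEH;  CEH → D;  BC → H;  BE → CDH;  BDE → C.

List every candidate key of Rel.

{B, E}, {C, D}, {C, E, H}

{B, E}⁺: BE→CDH adds C, D, H → {B, C, D, E, H}. Minimal: {E}⁺ = {E}; {B}⁺ = {B} — none reach the full schema.
{C, D}⁺: CD→BEH adds B, E, H → {B, C, D, E, H}. Minimal: {D}⁺ = {D}; {C}⁺ = {C} — none reach the full schema.
{C, E, H}⁺: CEH→D adds D; CD→BEH adds B → {B, C, D, E, H}. Minimal: {E, H}⁺ = {E, H}; {C, H}⁺ = {C, H}; {C, E}⁺ = {C, E} — none reach the full schema.
Any other superkey contains one of these as a subset, so there are no further candidate keys.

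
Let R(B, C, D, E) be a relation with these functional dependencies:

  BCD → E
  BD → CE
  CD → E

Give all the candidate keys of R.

BD

Attributes B, D never appear on any right-hand side, so every candidate key must contain {B, D}.
{B, D}⁺ = {B, C, D, E}, which is all of the schema, so {B, D} is the only candidate key.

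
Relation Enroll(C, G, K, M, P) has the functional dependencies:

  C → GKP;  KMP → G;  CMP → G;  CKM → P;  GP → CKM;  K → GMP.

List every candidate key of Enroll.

C, K, GP

{C}⁺: C→GKP adds G, K, P; GP→CKM adds M → {C, G, K, M, P}.
{K}⁺: K→GMP adds G, M, P; GP→CKM adds C → {C, G, K, M, P}.
{G, P}⁺: GP→CKM adds C, K, M → {C, G, K, M, P}.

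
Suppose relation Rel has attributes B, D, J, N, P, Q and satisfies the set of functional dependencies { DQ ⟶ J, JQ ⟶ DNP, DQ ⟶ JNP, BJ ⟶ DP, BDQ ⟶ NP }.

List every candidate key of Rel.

{B, D, Q}, {B, J, Q}

Attributes B, Q never appear on any right-hand side, so every candidate key must contain {B, Q}.
{B, Q}⁺ = {B, Q}, which is not all of the schema, so we must add further attributes.
{B, D, Q}⁺: DQ→J adds J; JQ→DNP adds N, P → {B, D, J, N, P, Q}. Minimal: {D, Q}⁺ = {D, J, N, P, Q}; {B, Q}⁺ = {B, Q}; {B, D}⁺ = {B, D} — none reach the full schema.
{B, J, Q}⁺: JQ→DNP adds D, N, P → {B, D, J, N, P, Q}. Minimal: {J, Q}⁺ = {D, J, N, P, Q}; {B, Q}⁺ = {B, Q}; {B, J}⁺ = {B, D, J, P} — none reach the full schema.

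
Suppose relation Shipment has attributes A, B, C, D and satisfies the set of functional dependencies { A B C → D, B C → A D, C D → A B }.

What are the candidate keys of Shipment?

{B, C}, {C, D}

{B, C}⁺: BC→AD adds A, D → {A, B, C, D}.
{C, D}⁺: CD→AB adds A, B → {A, B, C, D}.
Any other superkey contains one of these as a subset, so there are no further candidate keys.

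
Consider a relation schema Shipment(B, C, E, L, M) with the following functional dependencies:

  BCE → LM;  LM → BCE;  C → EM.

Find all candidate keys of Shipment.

{B, C}⁺: C→EM adds E, M; BCE→LM adds L → {B, C, E, L, M}. Minimal: {C}⁺ = {C, E, M}; {B}⁺ = {B} — none reach the full schema.
{C, L}⁺: C→EM adds E, M; LM→BCE adds B → {B, C, E, L, M}. Minimal: {L}⁺ = {L}; {C}⁺ = {C, E, M} — none reach the full schema.
{L, M}⁺: LM→BCE adds B, C, E → {B, C, E, L, M}. Minimal: {M}⁺ = {M}; {L}⁺ = {L} — none reach the full schema.
Any other superkey contains one of these as a subset, so there are no further candidate keys.

{B, C}, {C, L}, {L, M}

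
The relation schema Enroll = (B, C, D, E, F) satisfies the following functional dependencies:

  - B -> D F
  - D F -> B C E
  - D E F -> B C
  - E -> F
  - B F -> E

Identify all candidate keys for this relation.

{B}⁺: B→DF adds D, F; DF→BCE adds C, E → {B, C, D, E, F}.
{D, E}⁺: E→F adds F; DF→BCE adds B, C → {B, C, D, E, F}. Minimal: {E}⁺ = {E, F}; {D}⁺ = {D} — none reach the full schema.
{D, F}⁺: DF→BCE adds B, C, E → {B, C, D, E, F}. Minimal: {F}⁺ = {F}; {D}⁺ = {D} — none reach the full schema.

{B}; {D, E}; {D, F}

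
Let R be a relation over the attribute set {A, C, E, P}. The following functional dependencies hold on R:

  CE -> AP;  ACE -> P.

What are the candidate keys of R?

CE

Attributes C, E never appear on any right-hand side, so every candidate key must contain {C, E}.
{C, E}⁺ = {A, C, E, P}, which is all of the schema, so {C, E} is the only candidate key.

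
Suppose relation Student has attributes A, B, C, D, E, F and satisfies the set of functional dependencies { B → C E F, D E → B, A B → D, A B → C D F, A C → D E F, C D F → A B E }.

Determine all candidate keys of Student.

{A, B}⁺: B→CEF adds C, E, F; AB→D adds D → {A, B, C, D, E, F}. Minimal: {B}⁺ = {B, C, E, F}; {A}⁺ = {A} — none reach the full schema.
{A, C}⁺: AC→DEF adds D, E, F; CDF→ABE adds B → {A, B, C, D, E, F}. Minimal: {C}⁺ = {C}; {A}⁺ = {A} — none reach the full schema.
{B, D}⁺: B→CEF adds C, E, F; CDF→ABE adds A → {A, B, C, D, E, F}. Minimal: {D}⁺ = {D}; {B}⁺ = {B, C, E, F} — none reach the full schema.
{D, E}⁺: DE→B adds B; B→CEF adds C, F; CDF→ABE adds A → {A, B, C, D, E, F}. Minimal: {E}⁺ = {E}; {D}⁺ = {D} — none reach the full schema.
{C, D, F}⁺: CDF→ABE adds A, B, E → {A, B, C, D, E, F}. Minimal: {D, F}⁺ = {D, F}; {C, F}⁺ = {C, F}; {C, D}⁺ = {C, D} — none reach the full schema.
Any other superkey contains one of these as a subset, so there are no further candidate keys.

AB, AC, BD, DE, CDF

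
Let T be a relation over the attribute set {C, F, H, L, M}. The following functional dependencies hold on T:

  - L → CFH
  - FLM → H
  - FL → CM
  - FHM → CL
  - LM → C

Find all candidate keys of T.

{L}, {F, H, M}

{L}⁺: L→CFH adds C, F, H; FL→CM adds M → {C, F, H, L, M}.
{F, H, M}⁺: FHM→CL adds C, L → {C, F, H, L, M}.
Any other superkey contains one of these as a subset, so there are no further candidate keys.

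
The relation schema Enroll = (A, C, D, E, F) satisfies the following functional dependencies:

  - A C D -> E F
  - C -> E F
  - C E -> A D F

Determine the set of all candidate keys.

{C}

Attribute C never appears on the right-hand side of any dependency, so C must belong to every candidate key.
{C}⁺ = {A, C, D, E, F}, which is all of the schema, so {C} is the only candidate key.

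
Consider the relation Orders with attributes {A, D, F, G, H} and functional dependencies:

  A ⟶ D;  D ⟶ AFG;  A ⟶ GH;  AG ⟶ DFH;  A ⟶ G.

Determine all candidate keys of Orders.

{A}⁺: A→D adds D; D→AFG adds F, G; A→GH adds H → {A, D, F, G, H}.
{D}⁺: D→AFG adds A, F, G; A→GH adds H → {A, D, F, G, H}.

{A}; {D}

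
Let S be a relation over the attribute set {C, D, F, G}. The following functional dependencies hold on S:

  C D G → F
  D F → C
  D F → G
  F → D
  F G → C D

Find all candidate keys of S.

{F}, {C, D, G}

{F}⁺: F→D adds D; DF→C adds C; DF→G adds G → {C, D, F, G}.
{C, D, G}⁺: CDG→F adds F → {C, D, F, G}. Minimal: {D, G}⁺ = {D, G}; {C, G}⁺ = {C, G}; {C, D}⁺ = {C, D} — none reach the full schema.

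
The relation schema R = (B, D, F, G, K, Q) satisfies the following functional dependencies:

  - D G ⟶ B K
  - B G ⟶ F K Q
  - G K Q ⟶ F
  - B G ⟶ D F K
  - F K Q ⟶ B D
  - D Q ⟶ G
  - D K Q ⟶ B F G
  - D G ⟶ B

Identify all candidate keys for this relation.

{B, G}⁺: BG→FKQ adds F, K, Q; BG→DFK adds D → {B, D, F, G, K, Q}. Minimal: {G}⁺ = {G}; {B}⁺ = {B} — none reach the full schema.
{D, G}⁺: DG→BK adds B, K; BG→FKQ adds F, Q → {B, D, F, G, K, Q}. Minimal: {G}⁺ = {G}; {D}⁺ = {D} — none reach the full schema.
{D, Q}⁺: DQ→G adds G; DG→B adds B; DG→BK adds K; BG→FKQ adds F → {B, D, F, G, K, Q}. Minimal: {Q}⁺ = {Q}; {D}⁺ = {D} — none reach the full schema.
{F, K, Q}⁺: FKQ→BD adds B, D; DQ→G adds G → {B, D, F, G, K, Q}. Minimal: {K, Q}⁺ = {K, Q}; {F, Q}⁺ = {F, Q}; {F, K}⁺ = {F, K} — none reach the full schema.
{G, K, Q}⁺: GKQ→F adds F; FKQ→BD adds B, D → {B, D, F, G, K, Q}. Minimal: {K, Q}⁺ = {K, Q}; {G, Q}⁺ = {G, Q}; {G, K}⁺ = {G, K} — none reach the full schema.
Any other superkey contains one of these as a subset, so there are no further candidate keys.

BG; DG; DQ; FKQ; GKQ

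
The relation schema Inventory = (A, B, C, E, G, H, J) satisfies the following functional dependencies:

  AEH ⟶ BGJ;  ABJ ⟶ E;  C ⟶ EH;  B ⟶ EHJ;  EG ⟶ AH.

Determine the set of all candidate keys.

Attribute C never appears on the right-hand side of any dependency, so C must belong to every candidate key.
{C}⁺ = {C, E, H}, which is not all of the schema, so we must add further attributes.
{A, C}⁺: C→EH adds E, H; AEH→BGJ adds B, G, J → {A, B, C, E, G, H, J}. Minimal: {C}⁺ = {C, E, H}; {A}⁺ = {A} — none reach the full schema.
{C, G}⁺: C→EH adds E, H; EG→AH adds A; AEH→BGJ adds B, J → {A, B, C, E, G, H, J}. Minimal: {G}⁺ = {G}; {C}⁺ = {C, E, H} — none reach the full schema.
Any other superkey contains one of these as a subset, so there are no further candidate keys.

AC; CG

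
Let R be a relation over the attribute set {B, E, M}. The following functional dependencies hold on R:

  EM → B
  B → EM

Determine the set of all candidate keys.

{B}⁺: B→EM adds E, M → {B, E, M}.
{E, M}⁺: EM→B adds B → {B, E, M}. Minimal: {M}⁺ = {M}; {E}⁺ = {E} — none reach the full schema.
Any other superkey contains one of these as a subset, so there are no further candidate keys.

{B}, {E, M}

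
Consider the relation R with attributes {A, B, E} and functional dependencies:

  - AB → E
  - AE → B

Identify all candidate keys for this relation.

AB, AE

Attribute A never appears on the right-hand side of any dependency, so A must belong to every candidate key.
{A}⁺ = {A}, which is not all of the schema, so we must add further attributes.
{A, B}⁺: AB→E adds E → {A, B, E}. Minimal: {B}⁺ = {B}; {A}⁺ = {A} — none reach the full schema.
{A, E}⁺: AE→B adds B → {A, B, E}. Minimal: {E}⁺ = {E}; {A}⁺ = {A} — none reach the full schema.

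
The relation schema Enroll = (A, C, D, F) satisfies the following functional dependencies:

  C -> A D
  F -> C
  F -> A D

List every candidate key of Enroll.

F

Attribute F never appears on the right-hand side of any dependency, so F must belong to every candidate key.
{F}⁺ = {A, C, D, F}, which is all of the schema, so {F} is the only candidate key.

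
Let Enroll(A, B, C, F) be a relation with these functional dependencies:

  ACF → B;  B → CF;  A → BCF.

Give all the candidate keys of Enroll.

{A}⁺: A→BCF adds B, C, F → {A, B, C, F}.

A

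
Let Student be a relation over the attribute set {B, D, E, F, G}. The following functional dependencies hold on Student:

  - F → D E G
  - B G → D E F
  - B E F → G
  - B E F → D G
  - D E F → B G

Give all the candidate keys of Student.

(F); (B, G)

{F}⁺: F→DEG adds D, E, G; DEF→BG adds B → {B, D, E, F, G}.
{B, G}⁺: BG→DEF adds D, E, F → {B, D, E, F, G}.
Any other superkey contains one of these as a subset, so there are no further candidate keys.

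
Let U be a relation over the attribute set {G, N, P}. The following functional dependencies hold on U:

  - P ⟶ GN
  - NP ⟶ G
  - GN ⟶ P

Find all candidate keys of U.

(P), (G, N)

{P}⁺: P→GN adds G, N → {G, N, P}.
{G, N}⁺: GN→P adds P → {G, N, P}. Minimal: {N}⁺ = {N}; {G}⁺ = {G} — none reach the full schema.
Any other superkey contains one of these as a subset, so there are no further candidate keys.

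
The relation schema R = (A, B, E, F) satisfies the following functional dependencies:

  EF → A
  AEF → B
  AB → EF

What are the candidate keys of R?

(A, B), (E, F)

{A, B}⁺: AB→EF adds E, F → {A, B, E, F}.
{E, F}⁺: EF→A adds A; AEF→B adds B → {A, B, E, F}.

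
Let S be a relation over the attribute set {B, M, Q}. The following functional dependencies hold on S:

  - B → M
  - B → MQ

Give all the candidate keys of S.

Attribute B never appears on the right-hand side of any dependency, so B must belong to every candidate key.
{B}⁺ = {B, M, Q}, which is all of the schema, so {B} is the only candidate key.

(B)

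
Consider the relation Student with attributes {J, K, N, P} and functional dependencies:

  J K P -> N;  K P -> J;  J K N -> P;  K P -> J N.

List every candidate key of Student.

Attribute K never appears on the right-hand side of any dependency, so K must belong to every candidate key.
{K}⁺ = {K}, which is not all of the schema, so we must add further attributes.
{K, P}⁺: KP→J adds J; KP→JN adds N → {J, K, N, P}. Minimal: {P}⁺ = {P}; {K}⁺ = {K} — none reach the full schema.
{J, K, N}⁺: JKN→P adds P → {J, K, N, P}. Minimal: {K, N}⁺ = {K, N}; {J, N}⁺ = {J, N}; {J, K}⁺ = {J, K} — none reach the full schema.

{K, P}, {J, K, N}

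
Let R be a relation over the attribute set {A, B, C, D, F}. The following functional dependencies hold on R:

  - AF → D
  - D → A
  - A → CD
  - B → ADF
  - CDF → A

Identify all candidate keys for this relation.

{B}⁺: B→ADF adds A, D, F; A→CD adds C → {A, B, C, D, F}.

B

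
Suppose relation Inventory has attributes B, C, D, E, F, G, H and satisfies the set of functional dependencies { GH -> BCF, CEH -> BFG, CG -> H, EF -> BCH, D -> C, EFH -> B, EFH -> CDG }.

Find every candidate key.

{E, F}; {C, E, G}; {C, E, H}; {D, E, G}; {D, E, H}; {E, G, H}

Attribute E never appears on the right-hand side of any dependency, so E must belong to every candidate key.
{E}⁺ = {E}, which is not all of the schema, so we must add further attributes.
{E, F}⁺: EF→BCH adds B, C, H; EFH→CDG adds D, G → {B, C, D, E, F, G, H}.
{C, E, G}⁺: CG→H adds H; GH→BCF adds B, F; EFH→CDG adds D → {B, C, D, E, F, G, H}.
{C, E, H}⁺: CEH→BFG adds B, F, G; EFH→CDG adds D → {B, C, D, E, F, G, H}.
{D, E, G}⁺: D→C adds C; CG→H adds H; GH→BCF adds B, F → {B, C, D, E, F, G, H}.
{D, E, H}⁺: D→C adds C; CEH→BFG adds B, F, G → {B, C, D, E, F, G, H}.
{E, G, H}⁺: GH→BCF adds B, C, F; EFH→CDG adds D → {B, C, D, E, F, G, H}.
Any other superkey contains one of these as a subset, so there are no further candidate keys.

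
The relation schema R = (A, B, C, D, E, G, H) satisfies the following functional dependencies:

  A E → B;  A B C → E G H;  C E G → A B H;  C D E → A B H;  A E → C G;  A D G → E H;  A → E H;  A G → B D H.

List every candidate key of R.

{A}⁺: A→EH adds E, H; AE→B adds B; AE→CG adds C, G; AG→BDH adds D → {A, B, C, D, E, G, H}.
{C, D, E}⁺: CDE→ABH adds A, B, H; AE→CG adds G → {A, B, C, D, E, G, H}. Minimal: {D, E}⁺ = {D, E}; {C, E}⁺ = {C, E}; {C, D}⁺ = {C, D} — none reach the full schema.
{C, E, G}⁺: CEG→ABH adds A, B, H; AG→BDH adds D → {A, B, C, D, E, G, H}. Minimal: {E, G}⁺ = {E, G}; {C, G}⁺ = {C, G}; {C, E}⁺ = {C, E} — none reach the full schema.

{A}, {C, D, E}, {C, E, G}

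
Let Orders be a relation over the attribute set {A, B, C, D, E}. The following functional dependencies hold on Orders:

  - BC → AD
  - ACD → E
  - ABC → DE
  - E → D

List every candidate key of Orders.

Attributes B, C never appear on any right-hand side, so every candidate key must contain {B, C}.
{B, C}⁺ = {A, B, C, D, E}, which is all of the schema, so {B, C} is the only candidate key.

BC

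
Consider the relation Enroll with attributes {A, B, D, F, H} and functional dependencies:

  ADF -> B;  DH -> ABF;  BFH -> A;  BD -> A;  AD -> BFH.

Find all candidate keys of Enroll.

Attribute D never appears on the right-hand side of any dependency, so D must belong to every candidate key.
{D}⁺ = {D}, which is not all of the schema, so we must add further attributes.
{A, D}⁺: AD→BFH adds B, F, H → {A, B, D, F, H}. Minimal: {D}⁺ = {D}; {A}⁺ = {A} — none reach the full schema.
{B, D}⁺: BD→A adds A; AD→BFH adds F, H → {A, B, D, F, H}. Minimal: {D}⁺ = {D}; {B}⁺ = {B} — none reach the full schema.
{D, H}⁺: DH→ABF adds A, B, F → {A, B, D, F, H}. Minimal: {H}⁺ = {H}; {D}⁺ = {D} — none reach the full schema.

{A, D}, {B, D}, {D, H}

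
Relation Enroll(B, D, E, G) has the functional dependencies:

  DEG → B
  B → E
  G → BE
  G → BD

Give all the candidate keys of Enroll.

{G}

Attribute G never appears on the right-hand side of any dependency, so G must belong to every candidate key.
{G}⁺ = {B, D, E, G}, which is all of the schema, so {G} is the only candidate key.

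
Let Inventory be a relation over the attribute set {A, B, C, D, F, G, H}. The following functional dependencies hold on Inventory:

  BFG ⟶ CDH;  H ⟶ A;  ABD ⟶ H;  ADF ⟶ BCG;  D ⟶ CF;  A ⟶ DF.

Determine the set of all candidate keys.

(A), (H), (B, D, G), (B, F, G)

{A}⁺: A→DF adds D, F; ADF→BCG adds B, C, G; BFG→CDH adds H → {A, B, C, D, F, G, H}.
{H}⁺: H→A adds A; A→DF adds D, F; ADF→BCG adds B, C, G → {A, B, C, D, F, G, H}.
{B, D, G}⁺: D→CF adds C, F; BFG→CDH adds H; H→A adds A → {A, B, C, D, F, G, H}. Minimal: {D, G}⁺ = {C, D, F, G}; {B, G}⁺ = {B, G}; {B, D}⁺ = {B, C, D, F} — none reach the full schema.
{B, F, G}⁺: BFG→CDH adds C, D, H; H→A adds A → {A, B, C, D, F, G, H}. Minimal: {F, G}⁺ = {F, G}; {B, G}⁺ = {B, G}; {B, F}⁺ = {B, F} — none reach the full schema.
Any other superkey contains one of these as a subset, so there are no further candidate keys.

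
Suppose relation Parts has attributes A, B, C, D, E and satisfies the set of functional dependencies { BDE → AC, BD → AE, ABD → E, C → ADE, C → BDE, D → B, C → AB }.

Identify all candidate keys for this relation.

C; D

{C}⁺: C→ADE adds A, D, E; C→BDE adds B → {A, B, C, D, E}.
{D}⁺: D→B adds B; BD→AE adds A, E; BDE→AC adds C → {A, B, C, D, E}.
Any other superkey contains one of these as a subset, so there are no further candidate keys.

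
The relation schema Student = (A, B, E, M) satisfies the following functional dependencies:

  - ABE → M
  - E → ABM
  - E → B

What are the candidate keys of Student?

Attribute E never appears on the right-hand side of any dependency, so E must belong to every candidate key.
{E}⁺ = {A, B, E, M}, which is all of the schema, so {E} is the only candidate key.

E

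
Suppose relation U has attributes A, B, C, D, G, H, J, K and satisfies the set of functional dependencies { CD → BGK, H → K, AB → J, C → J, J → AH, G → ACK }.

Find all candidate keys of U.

{C, D}; {D, G}

Attribute D never appears on the right-hand side of any dependency, so D must belong to every candidate key.
{D}⁺ = {D}, which is not all of the schema, so we must add further attributes.
{C, D}⁺: CD→BGK adds B, G, K; C→J adds J; J→AH adds A, H → {A, B, C, D, G, H, J, K}. Minimal: {D}⁺ = {D}; {C}⁺ = {A, C, H, J, K} — none reach the full schema.
{D, G}⁺: G→ACK adds A, C, K; CD→BGK adds B; AB→J adds J; J→AH adds H → {A, B, C, D, G, H, J, K}. Minimal: {G}⁺ = {A, C, G, H, J, K}; {D}⁺ = {D} — none reach the full schema.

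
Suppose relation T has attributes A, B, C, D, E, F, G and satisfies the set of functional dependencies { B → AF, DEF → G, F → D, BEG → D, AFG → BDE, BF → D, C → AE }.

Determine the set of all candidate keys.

{B, C}; {C, F}

Attribute C never appears on the right-hand side of any dependency, so C must belong to every candidate key.
{C}⁺ = {A, C, E}, which is not all of the schema, so we must add further attributes.
{B, C}⁺: B→AF adds A, F; F→D adds D; C→AE adds E; DEF→G adds G → {A, B, C, D, E, F, G}.
{C, F}⁺: F→D adds D; C→AE adds A, E; DEF→G adds G; AFG→BDE adds B → {A, B, C, D, E, F, G}.
Any other superkey contains one of these as a subset, so there are no further candidate keys.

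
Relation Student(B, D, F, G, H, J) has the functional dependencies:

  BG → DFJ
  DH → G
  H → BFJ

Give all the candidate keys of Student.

Attribute H never appears on the right-hand side of any dependency, so H must belong to every candidate key.
{H}⁺ = {B, F, H, J}, which is not all of the schema, so we must add further attributes.
{D, H}⁺: DH→G adds G; H→BFJ adds B, F, J → {B, D, F, G, H, J}.
{G, H}⁺: H→BFJ adds B, F, J; BG→DFJ adds D → {B, D, F, G, H, J}.

{D, H}, {G, H}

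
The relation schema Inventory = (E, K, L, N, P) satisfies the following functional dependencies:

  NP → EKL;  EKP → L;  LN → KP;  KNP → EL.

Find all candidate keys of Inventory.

Attribute N never appears on the right-hand side of any dependency, so N must belong to every candidate key.
{N}⁺ = {N}, which is not all of the schema, so we must add further attributes.
{L, N}⁺: LN→KP adds K, P; KNP→EL adds E → {E, K, L, N, P}. Minimal: {N}⁺ = {N}; {L}⁺ = {L} — none reach the full schema.
{N, P}⁺: NP→EKL adds E, K, L → {E, K, L, N, P}. Minimal: {P}⁺ = {P}; {N}⁺ = {N} — none reach the full schema.
Any other superkey contains one of these as a subset, so there are no further candidate keys.

{L, N}, {N, P}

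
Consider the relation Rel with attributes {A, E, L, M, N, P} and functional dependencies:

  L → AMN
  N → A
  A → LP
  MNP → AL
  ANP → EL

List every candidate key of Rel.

{A}⁺: A→LP adds L, P; L→AMN adds M, N; ANP→EL adds E → {A, E, L, M, N, P}.
{L}⁺: L→AMN adds A, M, N; A→LP adds P; ANP→EL adds E → {A, E, L, M, N, P}.
{N}⁺: N→A adds A; A→LP adds L, P; ANP→EL adds E; L→AMN adds M → {A, E, L, M, N, P}.

A, L, N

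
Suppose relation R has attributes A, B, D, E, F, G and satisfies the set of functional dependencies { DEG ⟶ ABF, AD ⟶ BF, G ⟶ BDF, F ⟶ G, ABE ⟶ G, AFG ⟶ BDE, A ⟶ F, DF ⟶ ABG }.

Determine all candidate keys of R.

{A}⁺: A→F adds F; F→G adds G; AFG→BDE adds B, D, E → {A, B, D, E, F, G}.
{F}⁺: F→G adds G; G→BDF adds B, D; DF→ABG adds A; AFG→BDE adds E → {A, B, D, E, F, G}.
{G}⁺: G→BDF adds B, D, F; DF→ABG adds A; AFG→BDE adds E → {A, B, D, E, F, G}.
Any other superkey contains one of these as a subset, so there are no further candidate keys.

(A); (F); (G)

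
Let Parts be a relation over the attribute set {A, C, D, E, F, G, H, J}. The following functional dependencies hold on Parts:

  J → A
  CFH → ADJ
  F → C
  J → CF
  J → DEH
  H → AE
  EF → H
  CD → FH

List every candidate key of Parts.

{G, J}⁺: J→A adds A; J→CF adds C, F; J→DEH adds D, E, H → {A, C, D, E, F, G, H, J}. Minimal: {J}⁺ = {A, C, D, E, F, H, J}; {G}⁺ = {G} — none reach the full schema.
{C, D, G}⁺: CD→FH adds F, H; CFH→ADJ adds A, J; J→DEH adds E → {A, C, D, E, F, G, H, J}. Minimal: {D, G}⁺ = {D, G}; {C, G}⁺ = {C, G}; {C, D}⁺ = {A, C, D, E, F, H, J} — none reach the full schema.
{D, F, G}⁺: F→C adds C; CD→FH adds H; CFH→ADJ adds A, J; J→DEH adds E → {A, C, D, E, F, G, H, J}. Minimal: {F, G}⁺ = {C, F, G}; {D, G}⁺ = {D, G}; {D, F}⁺ = {A, C, D, E, F, H, J} — none reach the full schema.
{E, F, G}⁺: F→C adds C; EF→H adds H; CFH→ADJ adds A, D, J → {A, C, D, E, F, G, H, J}. Minimal: {F, G}⁺ = {C, F, G}; {E, G}⁺ = {E, G}; {E, F}⁺ = {A, C, D, E, F, H, J} — none reach the full schema.
{F, G, H}⁺: F→C adds C; H→AE adds A, E; CFH→ADJ adds D, J → {A, C, D, E, F, G, H, J}. Minimal: {G, H}⁺ = {A, E, G, H}; {F, H}⁺ = {A, C, D, E, F, H, J}; {F, G}⁺ = {C, F, G} — none reach the full schema.
Any other superkey contains one of these as a subset, so there are no further candidate keys.

{G, J}, {C, D, G}, {D, F, G}, {E, F, G}, {F, G, H}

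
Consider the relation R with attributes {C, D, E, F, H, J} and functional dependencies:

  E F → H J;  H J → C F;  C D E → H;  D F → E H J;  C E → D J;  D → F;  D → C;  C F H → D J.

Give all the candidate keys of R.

{D}⁺: D→F adds F; D→C adds C; DF→EHJ adds E, H, J → {C, D, E, F, H, J}.
{C, E}⁺: CE→DJ adds D, J; D→F adds F; EF→HJ adds H → {C, D, E, F, H, J}. Minimal: {E}⁺ = {E}; {C}⁺ = {C} — none reach the full schema.
{E, F}⁺: EF→HJ adds H, J; HJ→CF adds C; CE→DJ adds D → {C, D, E, F, H, J}. Minimal: {F}⁺ = {F}; {E}⁺ = {E} — none reach the full schema.
{H, J}⁺: HJ→CF adds C, F; CFH→DJ adds D; DF→EHJ adds E → {C, D, E, F, H, J}. Minimal: {J}⁺ = {J}; {H}⁺ = {H} — none reach the full schema.
{C, F, H}⁺: CFH→DJ adds D, J; DF→EHJ adds E → {C, D, E, F, H, J}. Minimal: {F, H}⁺ = {F, H}; {C, H}⁺ = {C, H}; {C, F}⁺ = {C, F} — none reach the full schema.

{D}, {C, E}, {E, F}, {H, J}, {C, F, H}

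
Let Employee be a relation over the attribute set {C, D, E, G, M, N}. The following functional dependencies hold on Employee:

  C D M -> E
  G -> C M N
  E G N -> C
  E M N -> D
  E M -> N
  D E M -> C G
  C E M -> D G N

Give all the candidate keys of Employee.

{D, G}⁺: G→CMN adds C, M, N; CDM→E adds E → {C, D, E, G, M, N}. Minimal: {G}⁺ = {C, G, M, N}; {D}⁺ = {D} — none reach the full schema.
{E, G}⁺: G→CMN adds C, M, N; EMN→D adds D → {C, D, E, G, M, N}. Minimal: {G}⁺ = {C, G, M, N}; {E}⁺ = {E} — none reach the full schema.
{E, M}⁺: EM→N adds N; EMN→D adds D; DEM→CG adds C, G → {C, D, E, G, M, N}. Minimal: {M}⁺ = {M}; {E}⁺ = {E} — none reach the full schema.
{C, D, M}⁺: CDM→E adds E; EM→N adds N; DEM→CG adds G → {C, D, E, G, M, N}. Minimal: {D, M}⁺ = {D, M}; {C, M}⁺ = {C, M}; {C, D}⁺ = {C, D} — none reach the full schema.
Any other superkey contains one of these as a subset, so there are no further candidate keys.

{D, G}, {E, G}, {E, M}, {C, D, M}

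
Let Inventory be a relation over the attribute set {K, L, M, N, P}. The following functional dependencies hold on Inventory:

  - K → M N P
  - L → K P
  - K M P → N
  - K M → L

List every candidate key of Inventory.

(K), (L)

{K}⁺: K→MNP adds M, N, P; KM→L adds L → {K, L, M, N, P}.
{L}⁺: L→KP adds K, P; K→MNP adds M, N → {K, L, M, N, P}.
Any other superkey contains one of these as a subset, so there are no further candidate keys.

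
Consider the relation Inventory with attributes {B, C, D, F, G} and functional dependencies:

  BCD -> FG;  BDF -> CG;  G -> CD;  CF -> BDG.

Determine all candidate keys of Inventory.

{B, G}; {C, F}; {F, G}; {B, C, D}; {B, D, F}

{B, G}⁺: G→CD adds C, D; BCD→FG adds F → {B, C, D, F, G}. Minimal: {G}⁺ = {C, D, G}; {B}⁺ = {B} — none reach the full schema.
{C, F}⁺: CF→BDG adds B, D, G → {B, C, D, F, G}. Minimal: {F}⁺ = {F}; {C}⁺ = {C} — none reach the full schema.
{F, G}⁺: G→CD adds C, D; CF→BDG adds B → {B, C, D, F, G}. Minimal: {G}⁺ = {C, D, G}; {F}⁺ = {F} — none reach the full schema.
{B, C, D}⁺: BCD→FG adds F, G → {B, C, D, F, G}. Minimal: {C, D}⁺ = {C, D}; {B, D}⁺ = {B, D}; {B, C}⁺ = {B, C} — none reach the full schema.
{B, D, F}⁺: BDF→CG adds C, G → {B, C, D, F, G}. Minimal: {D, F}⁺ = {D, F}; {B, F}⁺ = {B, F}; {B, D}⁺ = {B, D} — none reach the full schema.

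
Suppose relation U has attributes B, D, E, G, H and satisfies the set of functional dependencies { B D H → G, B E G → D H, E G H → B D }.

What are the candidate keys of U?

BEG, EGH, BDEH

Attribute E never appears on the right-hand side of any dependency, so E must belong to every candidate key.
{E}⁺ = {E}, which is not all of the schema, so we must add further attributes.
{B, E, G}⁺: BEG→DH adds D, H → {B, D, E, G, H}.
{E, G, H}⁺: EGH→BD adds B, D → {B, D, E, G, H}.
{B, D, E, H}⁺: BDH→G adds G → {B, D, E, G, H}.
Any other superkey contains one of these as a subset, so there are no further candidate keys.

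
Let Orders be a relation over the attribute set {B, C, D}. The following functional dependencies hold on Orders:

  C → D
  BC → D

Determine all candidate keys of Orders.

{B, C}

Attributes B, C never appear on any right-hand side, so every candidate key must contain {B, C}.
{B, C}⁺ = {B, C, D}, which is all of the schema, so {B, C} is the only candidate key.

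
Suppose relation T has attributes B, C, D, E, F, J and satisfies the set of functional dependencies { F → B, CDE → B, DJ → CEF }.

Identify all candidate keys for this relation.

{D, J}⁺: DJ→CEF adds C, E, F; F→B adds B → {B, C, D, E, F, J}.

{D, J}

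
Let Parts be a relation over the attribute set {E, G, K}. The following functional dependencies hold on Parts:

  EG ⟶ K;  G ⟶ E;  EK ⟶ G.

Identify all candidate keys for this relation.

{G}, {E, K}

{G}⁺: G→E adds E; EG→K adds K → {E, G, K}.
{E, K}⁺: EK→G adds G → {E, G, K}.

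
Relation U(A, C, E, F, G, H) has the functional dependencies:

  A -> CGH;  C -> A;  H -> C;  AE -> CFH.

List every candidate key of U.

AE; CE; EH

Attribute E never appears on the right-hand side of any dependency, so E must belong to every candidate key.
{E}⁺ = {E}, which is not all of the schema, so we must add further attributes.
{A, E}⁺: A→CGH adds C, G, H; AE→CFH adds F → {A, C, E, F, G, H}. Minimal: {E}⁺ = {E}; {A}⁺ = {A, C, G, H} — none reach the full schema.
{C, E}⁺: C→A adds A; AE→CFH adds F, H; A→CGH adds G → {A, C, E, F, G, H}. Minimal: {E}⁺ = {E}; {C}⁺ = {A, C, G, H} — none reach the full schema.
{E, H}⁺: H→C adds C; C→A adds A; AE→CFH adds F; A→CGH adds G → {A, C, E, F, G, H}. Minimal: {H}⁺ = {A, C, G, H}; {E}⁺ = {E} — none reach the full schema.
Any other superkey contains one of these as a subset, so there are no further candidate keys.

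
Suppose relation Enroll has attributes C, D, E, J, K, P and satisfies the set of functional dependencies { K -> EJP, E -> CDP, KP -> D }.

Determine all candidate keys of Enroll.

Attribute K never appears on the right-hand side of any dependency, so K must belong to every candidate key.
{K}⁺ = {C, D, E, J, K, P}, which is all of the schema, so {K} is the only candidate key.

{K}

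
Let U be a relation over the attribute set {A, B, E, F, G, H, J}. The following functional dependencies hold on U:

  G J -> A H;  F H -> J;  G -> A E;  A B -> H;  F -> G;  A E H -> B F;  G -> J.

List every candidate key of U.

{F}; {G}; {A, B, E}; {A, E, H}

{F}⁺: F→G adds G; G→J adds J; GJ→AH adds A, H; G→AE adds E; AEH→BF adds B → {A, B, E, F, G, H, J}.
{G}⁺: G→AE adds A, E; G→J adds J; GJ→AH adds H; AEH→BF adds B, F → {A, B, E, F, G, H, J}.
{A, B, E}⁺: AB→H adds H; AEH→BF adds F; FH→J adds J; F→G adds G → {A, B, E, F, G, H, J}.
{A, E, H}⁺: AEH→BF adds B, F; FH→J adds J; F→G adds G → {A, B, E, F, G, H, J}.
Any other superkey contains one of these as a subset, so there are no further candidate keys.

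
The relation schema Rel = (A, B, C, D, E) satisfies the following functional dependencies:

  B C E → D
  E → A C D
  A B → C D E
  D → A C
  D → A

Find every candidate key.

Attribute B never appears on the right-hand side of any dependency, so B must belong to every candidate key.
{B}⁺ = {B}, which is not all of the schema, so we must add further attributes.
{A, B}⁺: AB→CDE adds C, D, E → {A, B, C, D, E}.
{B, D}⁺: D→AC adds A, C; AB→CDE adds E → {A, B, C, D, E}.
{B, E}⁺: E→ACD adds A, C, D → {A, B, C, D, E}.

{A, B}; {B, D}; {B, E}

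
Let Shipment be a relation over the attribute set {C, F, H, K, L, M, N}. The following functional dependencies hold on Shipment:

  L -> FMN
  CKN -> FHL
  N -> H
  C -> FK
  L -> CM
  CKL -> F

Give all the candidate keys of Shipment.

L, CN

{L}⁺: L→FMN adds F, M, N; N→H adds H; L→CM adds C; C→FK adds K → {C, F, H, K, L, M, N}.
{C, N}⁺: N→H adds H; C→FK adds F, K; CKN→FHL adds L; L→CM adds M → {C, F, H, K, L, M, N}. Minimal: {N}⁺ = {H, N}; {C}⁺ = {C, F, K} — none reach the full schema.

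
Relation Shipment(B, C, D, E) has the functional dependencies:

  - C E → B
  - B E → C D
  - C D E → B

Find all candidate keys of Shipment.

Attribute E never appears on the right-hand side of any dependency, so E must belong to every candidate key.
{E}⁺ = {E}, which is not all of the schema, so we must add further attributes.
{B, E}⁺: BE→CD adds C, D → {B, C, D, E}. Minimal: {E}⁺ = {E}; {B}⁺ = {B} — none reach the full schema.
{C, E}⁺: CE→B adds B; BE→CD adds D → {B, C, D, E}. Minimal: {E}⁺ = {E}; {C}⁺ = {C} — none reach the full schema.

{B, E}, {C, E}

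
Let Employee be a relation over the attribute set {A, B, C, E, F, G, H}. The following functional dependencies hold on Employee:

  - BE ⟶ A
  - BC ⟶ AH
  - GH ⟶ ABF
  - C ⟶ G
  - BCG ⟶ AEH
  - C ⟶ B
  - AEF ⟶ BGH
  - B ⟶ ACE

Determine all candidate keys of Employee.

(B), (C), (G, H), (A, E, F)

{B}⁺: B→ACE adds A, C, E; BC→AH adds H; C→G adds G; GH→ABF adds F → {A, B, C, E, F, G, H}.
{C}⁺: C→G adds G; C→B adds B; B→ACE adds A, E; BC→AH adds H; GH→ABF adds F → {A, B, C, E, F, G, H}.
{G, H}⁺: GH→ABF adds A, B, F; B→ACE adds C, E → {A, B, C, E, F, G, H}. Minimal: {H}⁺ = {H}; {G}⁺ = {G} — none reach the full schema.
{A, E, F}⁺: AEF→BGH adds B, G, H; B→ACE adds C → {A, B, C, E, F, G, H}. Minimal: {E, F}⁺ = {E, F}; {A, F}⁺ = {A, F}; {A, E}⁺ = {A, E} — none reach the full schema.
Any other superkey contains one of these as a subset, so there are no further candidate keys.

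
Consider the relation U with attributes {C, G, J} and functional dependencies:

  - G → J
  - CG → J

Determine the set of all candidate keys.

Attributes C, G never appear on any right-hand side, so every candidate key must contain {C, G}.
{C, G}⁺ = {C, G, J}, which is all of the schema, so {C, G} is the only candidate key.

(C, G)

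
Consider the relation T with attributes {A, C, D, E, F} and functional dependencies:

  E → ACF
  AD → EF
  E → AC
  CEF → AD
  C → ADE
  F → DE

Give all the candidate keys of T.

C; E; F; AD

{C}⁺: C→ADE adds A, D, E; E→ACF adds F → {A, C, D, E, F}.
{E}⁺: E→ACF adds A, C, F; CEF→AD adds D → {A, C, D, E, F}.
{F}⁺: F→DE adds D, E; E→ACF adds A, C → {A, C, D, E, F}.
{A, D}⁺: AD→EF adds E, F; E→AC adds C → {A, C, D, E, F}. Minimal: {D}⁺ = {D}; {A}⁺ = {A} — none reach the full schema.
Any other superkey contains one of these as a subset, so there are no further candidate keys.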